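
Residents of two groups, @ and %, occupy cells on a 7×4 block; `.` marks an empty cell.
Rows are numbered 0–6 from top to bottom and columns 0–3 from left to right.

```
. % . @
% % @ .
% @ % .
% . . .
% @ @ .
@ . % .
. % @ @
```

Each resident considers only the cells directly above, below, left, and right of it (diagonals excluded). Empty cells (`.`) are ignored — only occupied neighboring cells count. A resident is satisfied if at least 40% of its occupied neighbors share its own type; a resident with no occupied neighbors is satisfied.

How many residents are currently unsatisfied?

8

(0,1)% 1/1 ok
(0,3)@ 0/0 ok
(1,0)% 2/2 ok
(1,1)% 2/4 ok
(1,2)@ 0/2 unhappy
(2,0)% 2/3 ok
(2,1)@ 0/3 unhappy
(2,2)% 0/2 unhappy
(3,0)% 2/2 ok
(4,0)% 1/3 unhappy
(4,1)@ 1/2 ok
(4,2)@ 1/2 ok
(5,0)@ 0/1 unhappy
(5,2)% 0/2 unhappy
(6,1)% 0/1 unhappy
(6,2)@ 1/3 unhappy
(6,3)@ 1/1 ok
Unsatisfied: (1,2), (2,1), (2,2), (4,0), (5,0), (5,2), (6,1), (6,2) — 8 in total.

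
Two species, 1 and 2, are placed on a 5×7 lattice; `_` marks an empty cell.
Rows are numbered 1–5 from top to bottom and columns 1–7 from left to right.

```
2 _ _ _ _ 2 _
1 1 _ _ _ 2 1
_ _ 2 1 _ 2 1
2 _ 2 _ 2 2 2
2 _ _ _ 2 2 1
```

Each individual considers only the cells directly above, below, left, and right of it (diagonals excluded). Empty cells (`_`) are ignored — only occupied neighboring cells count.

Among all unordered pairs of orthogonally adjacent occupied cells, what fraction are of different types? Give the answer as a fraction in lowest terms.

Scan each occupied cell's neighbors to the right and below so each pair is counted once.
From row 1: 1 unlike of 2 pairs (running 1/2).
From row 2: 1 unlike of 4 pairs (running 2/6).
From row 3: 3 unlike of 5 pairs (running 5/11).
From row 4: 1 unlike of 6 pairs (running 6/17).
From row 5: 1 unlike of 2 pairs (running 7/19).
Total adjacent occupied pairs: 19; unlike-type pairs: 7.
7/19 is already in lowest terms.

7/19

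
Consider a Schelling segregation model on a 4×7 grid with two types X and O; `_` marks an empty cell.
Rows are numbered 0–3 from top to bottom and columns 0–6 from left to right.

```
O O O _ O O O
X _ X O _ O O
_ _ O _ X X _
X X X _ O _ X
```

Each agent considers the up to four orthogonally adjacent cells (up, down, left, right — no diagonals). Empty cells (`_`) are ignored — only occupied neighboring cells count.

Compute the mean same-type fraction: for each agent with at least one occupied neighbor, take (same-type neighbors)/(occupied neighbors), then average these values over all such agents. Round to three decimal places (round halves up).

0.565

(0,0)O 1/2
(0,1)O 2/2
(0,2)O 1/2
(0,4)O 1/1
(0,5)O 3/3
(0,6)O 2/2
(1,0)X 0/1
(1,2)X 0/3
(1,3)O 0/1
(1,5)O 2/3
(1,6)O 2/2
(2,2)O 0/2
(2,4)X 1/2
(2,5)X 1/2
(3,0)X 1/1
(3,1)X 2/2
(3,2)X 1/2
(3,4)O 0/1
(3,6)X — no occupied neighbors
Sum over 18 agents: 1/2 + 2/2 + 1/2 + 1/1 + 3/3 + 2/2 + 0/1 + 0/3 + 0/1 + 2/3 + 2/2 + 0/2 + 1/2 + 1/2 + 1/1 + 2/2 + 1/2 + 0/1 = 61/6; mean = 61/6 ÷ 18 = 61/108 = 0.564814… → 0.565.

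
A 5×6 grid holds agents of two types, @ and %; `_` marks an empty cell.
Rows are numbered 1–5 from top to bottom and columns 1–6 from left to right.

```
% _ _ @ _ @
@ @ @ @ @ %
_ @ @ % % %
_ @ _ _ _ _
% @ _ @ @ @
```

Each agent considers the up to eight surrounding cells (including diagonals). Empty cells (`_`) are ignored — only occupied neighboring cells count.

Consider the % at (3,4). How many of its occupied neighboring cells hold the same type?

1

Occupied neighbors of (3,4): (2,3)=@, (2,4)=@, (2,5)=@, (3,3)=@, (3,5)=%.
Same type (%): 1 of 5.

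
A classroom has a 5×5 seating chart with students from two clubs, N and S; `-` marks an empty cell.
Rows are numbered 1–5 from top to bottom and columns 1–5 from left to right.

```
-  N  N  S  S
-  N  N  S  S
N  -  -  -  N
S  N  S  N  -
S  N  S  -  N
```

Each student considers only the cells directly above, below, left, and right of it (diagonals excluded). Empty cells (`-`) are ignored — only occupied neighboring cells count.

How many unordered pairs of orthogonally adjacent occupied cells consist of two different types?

Scan each occupied cell's neighbors to the right and below so each pair is counted once.
Row 1: N(1,2)–N(1,3)= N(1,2)–N(2,2)= N(1,3)–S(1,4)≠ N(1,3)–N(2,3)= S(1,4)–S(1,5)= S(1,4)–S(2,4)= S(1,5)–S(2,5)=  → 1/7 unlike.
Row 2: N(2,2)–N(2,3)= N(2,3)–S(2,4)≠ S(2,4)–S(2,5)= S(2,5)–N(3,5)≠  → 2/4 unlike.
Row 3: N(3,1)–S(4,1)≠  → 1/1 unlike.
Row 4: S(4,1)–N(4,2)≠ S(4,1)–S(5,1)= N(4,2)–S(4,3)≠ N(4,2)–N(5,2)= S(4,3)–N(4,4)≠ S(4,3)–S(5,3)=  → 3/6 unlike.
Row 5: S(5,1)–N(5,2)≠ N(5,2)–S(5,3)≠  → 2/2 unlike.
Total adjacent occupied pairs: 20; unlike-type pairs: 9.

9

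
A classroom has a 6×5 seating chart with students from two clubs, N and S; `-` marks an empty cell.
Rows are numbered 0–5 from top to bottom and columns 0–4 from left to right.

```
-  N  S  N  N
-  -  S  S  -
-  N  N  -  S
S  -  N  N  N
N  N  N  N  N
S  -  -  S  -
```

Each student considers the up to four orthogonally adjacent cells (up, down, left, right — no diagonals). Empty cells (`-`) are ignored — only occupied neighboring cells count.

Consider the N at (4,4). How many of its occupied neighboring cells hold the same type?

Occupied neighbors of (4,4): (3,4)=N, (4,3)=N.
Same type (N): 2 of 2.

2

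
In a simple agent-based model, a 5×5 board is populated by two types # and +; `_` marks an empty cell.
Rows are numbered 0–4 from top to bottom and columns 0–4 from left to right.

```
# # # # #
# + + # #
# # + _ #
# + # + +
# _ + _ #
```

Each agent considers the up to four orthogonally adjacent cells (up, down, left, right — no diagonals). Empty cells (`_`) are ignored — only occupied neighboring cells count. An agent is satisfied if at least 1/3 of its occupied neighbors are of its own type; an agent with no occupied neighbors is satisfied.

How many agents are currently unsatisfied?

(0,0)# 2/2 satisfied
(0,1)# 2/3 satisfied
(0,2)# 2/3 satisfied
(0,3)# 3/3 satisfied
(0,4)# 2/2 satisfied
(1,0)# 2/3 satisfied
(1,1)+ 1/4 not
(1,2)+ 2/4 satisfied
(1,3)# 2/3 satisfied
(1,4)# 3/3 satisfied
(2,0)# 3/3 satisfied
(2,1)# 1/4 not
(2,2)+ 1/3 satisfied
(2,4)# 1/2 satisfied
(3,0)# 2/3 satisfied
(3,1)+ 0/3 not
(3,2)# 0/4 not
(3,3)+ 1/2 satisfied
(3,4)+ 1/3 satisfied
(4,0)# 1/1 satisfied
(4,2)+ 0/1 not
(4,4)# 0/1 not
Unsatisfied: (1,1), (2,1), (3,1), (3,2), (4,2), (4,4) — 6 in total.

6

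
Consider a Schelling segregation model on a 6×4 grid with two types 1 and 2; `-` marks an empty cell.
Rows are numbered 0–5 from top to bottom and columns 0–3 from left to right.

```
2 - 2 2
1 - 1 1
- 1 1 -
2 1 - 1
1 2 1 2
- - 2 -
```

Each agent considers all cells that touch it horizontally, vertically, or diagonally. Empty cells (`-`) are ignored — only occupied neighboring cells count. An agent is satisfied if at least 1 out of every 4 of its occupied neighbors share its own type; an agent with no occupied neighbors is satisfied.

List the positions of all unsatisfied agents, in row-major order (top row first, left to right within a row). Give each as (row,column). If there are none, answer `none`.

(0,0)

(0,0)2 0/1 not
(0,2)2 1/3 satisfied
(0,3)2 1/3 satisfied
(1,0)1 1/2 satisfied
(1,2)1 3/5 satisfied
(1,3)1 2/4 satisfied
(2,1)1 4/5 satisfied
(2,2)1 5/5 satisfied
(3,0)2 1/4 satisfied
(3,1)1 4/6 satisfied
(3,3)1 2/3 satisfied
(4,0)1 1/3 satisfied
(4,1)2 2/5 satisfied
(4,2)1 2/5 satisfied
(4,3)2 1/3 satisfied
(5,2)2 2/3 satisfied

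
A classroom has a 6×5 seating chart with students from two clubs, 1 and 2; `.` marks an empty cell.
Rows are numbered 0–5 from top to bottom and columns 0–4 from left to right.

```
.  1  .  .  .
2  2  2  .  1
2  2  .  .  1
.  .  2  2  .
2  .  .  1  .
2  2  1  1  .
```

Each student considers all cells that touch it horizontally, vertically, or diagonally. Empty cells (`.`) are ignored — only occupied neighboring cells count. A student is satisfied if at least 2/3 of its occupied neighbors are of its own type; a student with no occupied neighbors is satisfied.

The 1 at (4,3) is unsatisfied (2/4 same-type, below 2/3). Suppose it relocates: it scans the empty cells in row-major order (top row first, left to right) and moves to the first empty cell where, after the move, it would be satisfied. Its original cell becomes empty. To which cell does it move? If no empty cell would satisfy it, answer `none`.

(0,4)

Vacating (4,3). Empty cells in order:
  (0,0): 1/3 same-type → still unsatisfied.
  (0,2): 1/3 same-type → still unsatisfied.
  (0,3): 1/2 same-type → still unsatisfied.
  (0,4): 1/1 same-type → satisfied — stop here.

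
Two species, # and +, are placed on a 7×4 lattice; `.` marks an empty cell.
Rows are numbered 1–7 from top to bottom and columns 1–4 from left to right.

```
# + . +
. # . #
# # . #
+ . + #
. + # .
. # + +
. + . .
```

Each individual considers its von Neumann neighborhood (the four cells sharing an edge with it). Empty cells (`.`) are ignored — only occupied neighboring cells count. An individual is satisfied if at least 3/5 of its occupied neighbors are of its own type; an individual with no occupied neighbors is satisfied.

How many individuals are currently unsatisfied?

Row 1: (1,1)# 0/1 ✗ · (1,2)+ 0/2 ✗ · (1,4)+ 0/1 ✗
Row 2: (2,2)# 1/2 ✗ · (2,4)# 1/2 ✗
Row 3: (3,1)# 1/2 ✗ · (3,2)# 2/2 ✓ · (3,4)# 2/2 ✓
Row 4: (4,1)+ 0/1 ✗ · (4,3)+ 0/2 ✗ · (4,4)# 1/2 ✗
Row 5: (5,2)+ 0/2 ✗ · (5,3)# 0/3 ✗
Row 6: (6,2)# 0/3 ✗ · (6,3)+ 1/3 ✗ · (6,4)+ 1/1 ✓
Row 7: (7,2)+ 0/1 ✗
Unsatisfied: (1,1), (1,2), (1,4), (2,2), (2,4), (3,1), (4,1), (4,3), (4,4), (5,2), (5,3), (6,2), (6,3), (7,2) — 14 in total.

14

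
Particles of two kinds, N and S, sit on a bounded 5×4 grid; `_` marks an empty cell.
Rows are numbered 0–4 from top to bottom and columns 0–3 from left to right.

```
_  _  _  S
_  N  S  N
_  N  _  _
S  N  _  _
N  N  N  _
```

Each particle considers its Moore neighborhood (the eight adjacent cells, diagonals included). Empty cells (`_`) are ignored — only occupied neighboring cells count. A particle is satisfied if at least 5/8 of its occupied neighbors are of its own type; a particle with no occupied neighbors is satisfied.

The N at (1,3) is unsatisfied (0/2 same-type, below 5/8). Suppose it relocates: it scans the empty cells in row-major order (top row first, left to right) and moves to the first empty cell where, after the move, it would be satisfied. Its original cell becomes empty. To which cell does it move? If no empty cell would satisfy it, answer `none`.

(0,0)

Vacating (1,3). Empty cells in order:
  (0,0): 1/1 same-type → satisfied — stop here.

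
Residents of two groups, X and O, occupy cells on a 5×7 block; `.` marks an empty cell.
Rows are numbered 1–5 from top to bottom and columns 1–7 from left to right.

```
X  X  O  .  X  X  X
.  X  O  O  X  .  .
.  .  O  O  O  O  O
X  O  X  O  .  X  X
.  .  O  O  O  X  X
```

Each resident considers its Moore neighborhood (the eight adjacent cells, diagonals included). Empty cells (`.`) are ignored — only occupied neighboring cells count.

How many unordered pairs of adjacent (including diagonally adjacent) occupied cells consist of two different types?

24

Scan each occupied cell's neighbors to the right and below (and the two forward diagonals) so each pair is counted once.
From row 1: 4 unlike of 13 pairs (running 4/13).
From row 2: 6 unlike of 12 pairs (running 10/25).
From row 3: 7 unlike of 15 pairs (running 17/40).
From row 4: 6 unlike of 15 pairs (running 23/55).
From row 5: 1 unlike of 4 pairs (running 24/59).
Total adjacent occupied pairs: 59; unlike-type pairs: 24.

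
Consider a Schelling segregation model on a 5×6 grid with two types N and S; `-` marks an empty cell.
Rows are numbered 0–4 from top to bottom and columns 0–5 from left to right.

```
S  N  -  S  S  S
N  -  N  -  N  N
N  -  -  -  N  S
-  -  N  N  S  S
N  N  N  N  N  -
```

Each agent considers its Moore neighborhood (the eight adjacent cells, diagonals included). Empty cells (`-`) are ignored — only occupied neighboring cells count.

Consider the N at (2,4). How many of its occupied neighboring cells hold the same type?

3

Occupied neighbors of (2,4): (1,4)=N, (1,5)=N, (2,5)=S, (3,3)=N, (3,4)=S, (3,5)=S.
Same type (N): 3 of 6.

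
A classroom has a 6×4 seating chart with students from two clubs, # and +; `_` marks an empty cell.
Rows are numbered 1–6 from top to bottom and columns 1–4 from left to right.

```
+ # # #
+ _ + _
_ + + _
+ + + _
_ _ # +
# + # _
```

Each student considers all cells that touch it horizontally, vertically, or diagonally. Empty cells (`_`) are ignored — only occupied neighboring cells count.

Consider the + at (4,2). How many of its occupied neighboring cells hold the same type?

4

Occupied neighbors of (4,2): (3,2)=+, (3,3)=+, (4,1)=+, (4,3)=+, (5,3)=#.
Same type (+): 4 of 5.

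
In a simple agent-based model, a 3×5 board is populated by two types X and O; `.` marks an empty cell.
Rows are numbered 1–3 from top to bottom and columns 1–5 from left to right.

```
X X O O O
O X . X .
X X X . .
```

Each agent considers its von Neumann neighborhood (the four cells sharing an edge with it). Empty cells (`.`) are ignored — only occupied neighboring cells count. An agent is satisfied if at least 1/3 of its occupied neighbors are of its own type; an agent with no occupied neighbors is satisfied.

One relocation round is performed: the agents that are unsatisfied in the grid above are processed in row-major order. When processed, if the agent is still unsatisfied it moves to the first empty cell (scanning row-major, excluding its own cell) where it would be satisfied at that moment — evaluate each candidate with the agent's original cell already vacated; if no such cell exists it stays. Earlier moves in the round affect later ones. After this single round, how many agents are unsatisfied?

Initially unsatisfied (in order): (2,1), (2,4).
  (2,1) → (2,5).
  (2,4) → (2,1).
Resulting grid:
X X O O O
X X . . O
X X X . .
All satisfied now.

0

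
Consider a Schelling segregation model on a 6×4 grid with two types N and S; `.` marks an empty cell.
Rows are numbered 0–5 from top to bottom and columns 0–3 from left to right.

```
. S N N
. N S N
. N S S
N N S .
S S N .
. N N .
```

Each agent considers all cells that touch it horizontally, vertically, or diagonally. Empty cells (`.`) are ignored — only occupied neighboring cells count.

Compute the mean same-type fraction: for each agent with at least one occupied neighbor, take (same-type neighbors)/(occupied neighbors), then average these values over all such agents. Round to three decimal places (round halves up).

Row 0: (0,1)S 1/3 · (0,2)N 3/5 · (0,3)N 2/3
Row 1: (1,1)N 2/5 · (1,2)S 3/8 · (1,3)N 2/5
Row 2: (2,1)N 3/6 · (2,2)S 3/7 · (2,3)S 3/4
Row 3: (3,0)N 2/4 · (3,1)N 3/7 · (3,2)S 3/6
Row 4: (4,0)S 1/4 · (4,1)S 2/7 · (4,2)N 3/5
Row 5: (5,1)N 2/4 · (5,2)N 2/3
Sum over 17 agents: 1/3 + 3/5 + 2/3 + 2/5 + 3/8 + 2/5 + 3/6 + 3/7 + 3/4 + 2/4 + 3/7 + 3/6 + 1/4 + 2/7 + 3/5 + 2/4 + 2/3 = 1375/168; mean = 1375/168 ÷ 17 = 1375/2856 = 0.481442… → 0.481.

0.481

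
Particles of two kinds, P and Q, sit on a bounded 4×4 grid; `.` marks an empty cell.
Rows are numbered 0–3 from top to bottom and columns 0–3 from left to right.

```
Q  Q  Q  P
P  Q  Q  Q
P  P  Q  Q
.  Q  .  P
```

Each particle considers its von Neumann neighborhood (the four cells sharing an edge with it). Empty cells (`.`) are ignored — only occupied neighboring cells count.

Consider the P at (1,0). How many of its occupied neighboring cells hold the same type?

1

Occupied neighbors of (1,0): (0,0)=Q, (2,0)=P, (1,1)=Q.
Same type (P): 1 of 3.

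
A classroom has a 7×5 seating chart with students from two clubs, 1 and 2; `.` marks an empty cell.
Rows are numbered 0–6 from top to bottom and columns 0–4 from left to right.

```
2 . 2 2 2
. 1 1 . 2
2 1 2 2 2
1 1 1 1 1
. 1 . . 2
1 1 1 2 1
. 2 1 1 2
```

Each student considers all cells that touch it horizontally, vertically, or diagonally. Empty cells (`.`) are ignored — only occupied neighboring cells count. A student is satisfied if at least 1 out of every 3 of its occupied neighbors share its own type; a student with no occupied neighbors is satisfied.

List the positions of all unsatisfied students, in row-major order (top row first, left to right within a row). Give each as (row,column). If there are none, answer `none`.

Row 0: (0,0)2 0/1 ✗ · (0,2)2 1/3 ✓ · (0,3)2 3/4 ✓ · (0,4)2 2/2 ✓
Row 1: (1,1)1 2/6 ✓ · (1,2)1 2/6 ✓ · (1,4)2 4/4 ✓
Row 2: (2,0)2 0/4 ✗ · (2,1)1 5/7 ✓ · (2,2)2 1/7 ✗ · (2,3)2 3/7 ✓ · (2,4)2 2/4 ✓
Row 3: (3,0)1 3/4 ✓ · (3,1)1 4/6 ✓ · (3,2)1 4/6 ✓ · (3,3)1 2/6 ✓ · (3,4)1 1/4 ✗
Row 4: (4,1)1 6/6 ✓ · (4,4)2 1/4 ✗
Row 5: (5,0)1 2/3 ✓ · (5,1)1 4/5 ✓ · (5,2)1 4/6 ✓ · (5,3)2 2/6 ✓ · (5,4)1 1/4 ✗
Row 6: (6,1)2 0/4 ✗ · (6,2)1 3/5 ✓ · (6,3)1 3/5 ✓ · (6,4)2 1/3 ✓

(0,0), (2,0), (2,2), (3,4), (4,4), (5,4), (6,1)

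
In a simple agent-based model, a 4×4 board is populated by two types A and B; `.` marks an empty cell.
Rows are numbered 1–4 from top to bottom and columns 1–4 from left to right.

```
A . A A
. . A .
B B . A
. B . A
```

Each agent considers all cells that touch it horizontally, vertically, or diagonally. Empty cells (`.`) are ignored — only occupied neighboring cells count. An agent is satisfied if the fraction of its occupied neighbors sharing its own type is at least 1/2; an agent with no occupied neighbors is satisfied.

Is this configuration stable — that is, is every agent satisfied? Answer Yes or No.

Row 1: (1,1)A 0/0 ✓ · (1,3)A 2/2 ✓ · (1,4)A 2/2 ✓
Row 2: (2,3)A 3/4 ✓
Row 3: (3,1)B 2/2 ✓ · (3,2)B 2/3 ✓ · (3,4)A 2/2 ✓
Row 4: (4,2)B 2/2 ✓ · (4,4)A 1/1 ✓
All meet the threshold, so the configuration is stable.

Yes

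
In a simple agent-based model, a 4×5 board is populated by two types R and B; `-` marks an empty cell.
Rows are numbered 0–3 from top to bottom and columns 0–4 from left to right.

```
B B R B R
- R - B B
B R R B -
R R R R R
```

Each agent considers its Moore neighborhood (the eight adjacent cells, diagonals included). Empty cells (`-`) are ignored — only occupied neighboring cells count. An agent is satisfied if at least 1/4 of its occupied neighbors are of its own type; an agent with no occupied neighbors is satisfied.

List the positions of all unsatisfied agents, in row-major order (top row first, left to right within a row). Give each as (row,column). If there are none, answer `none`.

Row 0: (0,0)B 1/2 ok · (0,1)B 1/3 ok · (0,2)R 1/4 ok · (0,3)B 2/4 ok · (0,4)R 0/3 unhappy
Row 1: (1,1)R 3/6 ok · (1,3)B 3/6 ok · (1,4)B 3/4 ok
Row 2: (2,0)B 0/4 unhappy · (2,1)R 5/6 ok · (2,2)R 5/7 ok · (2,3)B 2/6 ok
Row 3: (3,0)R 2/3 ok · (3,1)R 4/5 ok · (3,2)R 4/5 ok · (3,3)R 3/4 ok · (3,4)R 1/2 ok

(0,4), (2,0)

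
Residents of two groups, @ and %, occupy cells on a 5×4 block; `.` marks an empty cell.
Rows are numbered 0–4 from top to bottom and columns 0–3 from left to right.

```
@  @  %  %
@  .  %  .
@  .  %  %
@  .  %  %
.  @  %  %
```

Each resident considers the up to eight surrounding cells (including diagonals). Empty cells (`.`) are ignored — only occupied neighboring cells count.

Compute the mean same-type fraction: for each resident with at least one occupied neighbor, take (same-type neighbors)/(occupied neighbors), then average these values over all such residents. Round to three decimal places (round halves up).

0.859

(0,0)@ 2/2
(0,1)@ 2/4
(0,2)% 2/3
(0,3)% 2/2
(1,0)@ 3/3
(1,2)% 4/5
(2,0)@ 2/2
(2,2)% 4/4
(2,3)% 4/4
(3,0)@ 2/2
(3,2)% 5/6
(3,3)% 5/5
(4,1)@ 1/3
(4,2)% 3/4
(4,3)% 3/3
Sum over 15 residents: 2/2 + 2/4 + 2/3 + 2/2 + 3/3 + 4/5 + 2/2 + 4/4 + 4/4 + 2/2 + 5/6 + 5/5 + 1/3 + 3/4 + 3/3 = 773/60; mean = 773/60 ÷ 15 = 773/900 = 0.858888… → 0.859.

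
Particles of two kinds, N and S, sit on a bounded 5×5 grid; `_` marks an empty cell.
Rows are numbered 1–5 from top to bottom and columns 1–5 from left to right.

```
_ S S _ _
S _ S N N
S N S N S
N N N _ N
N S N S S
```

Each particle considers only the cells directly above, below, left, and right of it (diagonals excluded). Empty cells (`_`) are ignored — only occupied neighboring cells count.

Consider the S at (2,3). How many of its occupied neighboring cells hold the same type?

Occupied neighbors of (2,3): (1,3)=S, (3,3)=S, (2,4)=N.
Same type (S): 2 of 3.

2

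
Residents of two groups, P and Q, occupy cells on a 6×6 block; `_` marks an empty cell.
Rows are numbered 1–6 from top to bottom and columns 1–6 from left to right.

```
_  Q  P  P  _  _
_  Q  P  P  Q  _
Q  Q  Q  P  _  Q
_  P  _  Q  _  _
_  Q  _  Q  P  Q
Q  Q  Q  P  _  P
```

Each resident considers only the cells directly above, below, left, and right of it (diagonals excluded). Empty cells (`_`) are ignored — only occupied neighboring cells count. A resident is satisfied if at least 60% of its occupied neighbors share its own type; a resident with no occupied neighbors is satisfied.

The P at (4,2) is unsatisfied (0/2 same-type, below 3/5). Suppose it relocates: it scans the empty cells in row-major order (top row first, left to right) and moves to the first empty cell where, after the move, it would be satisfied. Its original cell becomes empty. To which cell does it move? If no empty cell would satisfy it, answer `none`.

(1,6)

Vacating (4,2). Empty cells in order:
  (1,1): 0/1 same-type → still unsatisfied.
  (1,5): 1/2 same-type → still unsatisfied.
  (1,6): 0/0 same-type → satisfied — stop here.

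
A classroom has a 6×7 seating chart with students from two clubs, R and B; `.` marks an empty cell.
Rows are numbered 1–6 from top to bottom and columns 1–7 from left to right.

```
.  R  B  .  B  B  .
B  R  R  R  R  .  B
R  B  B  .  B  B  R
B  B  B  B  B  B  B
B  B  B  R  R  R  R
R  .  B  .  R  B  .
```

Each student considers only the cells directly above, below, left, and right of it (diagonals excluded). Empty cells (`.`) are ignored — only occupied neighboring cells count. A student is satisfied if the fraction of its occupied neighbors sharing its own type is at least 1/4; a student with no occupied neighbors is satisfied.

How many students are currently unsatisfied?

7

Row 1: (1,2)R 1/2 satisfied · (1,3)B 0/2 not · (1,5)B 1/2 satisfied · (1,6)B 1/1 satisfied
Row 2: (2,1)B 0/2 not · (2,2)R 2/4 satisfied · (2,3)R 2/4 satisfied · (2,4)R 2/2 satisfied · (2,5)R 1/3 satisfied · (2,7)B 0/1 not
Row 3: (3,1)R 0/3 not · (3,2)B 2/4 satisfied · (3,3)B 2/3 satisfied · (3,5)B 2/3 satisfied · (3,6)B 2/3 satisfied · (3,7)R 0/3 not
Row 4: (4,1)B 2/3 satisfied · (4,2)B 4/4 satisfied · (4,3)B 4/4 satisfied · (4,4)B 2/3 satisfied · (4,5)B 3/4 satisfied · (4,6)B 3/4 satisfied · (4,7)B 1/3 satisfied
Row 5: (5,1)B 2/3 satisfied · (5,2)B 3/3 satisfied · (5,3)B 3/4 satisfied · (5,4)R 1/3 satisfied · (5,5)R 3/4 satisfied · (5,6)R 2/4 satisfied · (5,7)R 1/2 satisfied
Row 6: (6,1)R 0/1 not · (6,3)B 1/1 satisfied · (6,5)R 1/2 satisfied · (6,6)B 0/2 not
Unsatisfied: (1,3), (2,1), (2,7), (3,1), (3,7), (6,1), (6,6) — 7 in total.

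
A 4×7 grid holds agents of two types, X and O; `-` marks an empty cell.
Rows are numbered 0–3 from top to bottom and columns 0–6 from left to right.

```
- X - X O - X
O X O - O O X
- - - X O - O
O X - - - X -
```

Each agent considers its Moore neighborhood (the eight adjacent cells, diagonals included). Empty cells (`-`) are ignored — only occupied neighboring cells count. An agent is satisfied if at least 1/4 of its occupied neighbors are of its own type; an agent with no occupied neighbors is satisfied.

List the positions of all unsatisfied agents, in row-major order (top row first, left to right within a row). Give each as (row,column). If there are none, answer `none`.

(0,3), (1,0), (1,2), (2,3), (3,0), (3,1), (3,5)

Row 0: (0,1)X 1/3 ✓ · (0,3)X 0/3 ✗ · (0,4)O 2/3 ✓ · (0,6)X 1/2 ✓
Row 1: (1,0)O 0/2 ✗ · (1,1)X 1/3 ✓ · (1,2)O 0/4 ✗ · (1,4)O 3/5 ✓ · (1,5)O 4/6 ✓ · (1,6)X 1/3 ✓
Row 2: (2,3)X 0/3 ✗ · (2,4)O 2/4 ✓ · (2,6)O 1/3 ✓
Row 3: (3,0)O 0/1 ✗ · (3,1)X 0/1 ✗ · (3,5)X 0/2 ✗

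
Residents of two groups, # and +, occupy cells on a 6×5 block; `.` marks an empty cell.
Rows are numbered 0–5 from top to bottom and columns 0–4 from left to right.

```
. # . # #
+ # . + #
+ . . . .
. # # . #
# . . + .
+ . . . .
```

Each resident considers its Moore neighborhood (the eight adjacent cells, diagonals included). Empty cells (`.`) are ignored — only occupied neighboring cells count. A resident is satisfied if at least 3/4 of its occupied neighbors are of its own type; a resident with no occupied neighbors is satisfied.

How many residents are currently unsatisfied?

14

(0,1)# 1/2 ✗
(0,3)# 2/3 ✗
(0,4)# 2/3 ✗
(1,0)+ 1/3 ✗
(1,1)# 1/3 ✗
(1,3)+ 0/3 ✗
(1,4)# 2/3 ✗
(2,0)+ 1/3 ✗
(3,1)# 2/3 ✗
(3,2)# 1/2 ✗
(3,4)# 0/1 ✗
(4,0)# 1/2 ✗
(4,3)+ 0/2 ✗
(5,0)+ 0/1 ✗
Unsatisfied: (0,1), (0,3), (0,4), (1,0), (1,1), (1,3), (1,4), (2,0), (3,1), (3,2), (3,4), (4,0), (4,3), (5,0) — 14 in total.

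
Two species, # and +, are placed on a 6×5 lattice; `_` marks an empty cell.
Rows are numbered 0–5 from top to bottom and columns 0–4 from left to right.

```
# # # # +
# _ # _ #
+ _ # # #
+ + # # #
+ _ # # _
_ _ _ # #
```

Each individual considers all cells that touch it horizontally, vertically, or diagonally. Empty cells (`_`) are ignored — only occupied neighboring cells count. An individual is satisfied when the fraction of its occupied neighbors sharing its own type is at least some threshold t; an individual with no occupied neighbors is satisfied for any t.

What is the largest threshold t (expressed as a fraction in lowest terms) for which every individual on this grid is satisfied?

Row 0: (0,0)# 2/2 · (0,1)# 4/4 · (0,2)# 3/3 · (0,3)# 3/4 · (0,4)+ 0/2
Row 1: (1,0)# 2/3 · (1,2)# 5/5 · (1,4)# 3/4
Row 2: (2,0)+ 2/3 · (2,2)# 4/5 · (2,3)# 7/7 · (2,4)# 4/4
Row 3: (3,0)+ 3/3 · (3,1)+ 3/6 · (3,2)# 5/6 · (3,3)# 7/7 · (3,4)# 4/4
Row 4: (4,0)+ 2/2 · (4,2)# 4/5 · (4,3)# 6/6
Row 5: (5,3)# 3/3 · (5,4)# 2/2
The smallest same-type fraction is 0/2 at (0,4), which reduces to 0/1. Any threshold above that leaves this individual unsatisfied.

0/1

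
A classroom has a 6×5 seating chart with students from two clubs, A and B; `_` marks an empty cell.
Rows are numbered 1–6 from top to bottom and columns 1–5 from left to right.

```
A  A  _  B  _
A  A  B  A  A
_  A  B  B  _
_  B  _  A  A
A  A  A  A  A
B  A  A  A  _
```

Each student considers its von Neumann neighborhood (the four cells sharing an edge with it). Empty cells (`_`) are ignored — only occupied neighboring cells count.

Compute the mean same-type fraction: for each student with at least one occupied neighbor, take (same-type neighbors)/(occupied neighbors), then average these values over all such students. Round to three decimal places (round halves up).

Row 1: (1,1)A 2/2 · (1,2)A 2/2 · (1,4)B 0/1
Row 2: (2,1)A 2/2 · (2,2)A 3/4 · (2,3)B 1/3 · (2,4)A 1/4 · (2,5)A 1/1
Row 3: (3,2)A 1/3 · (3,3)B 2/3 · (3,4)B 1/3
Row 4: (4,2)B 0/2 · (4,4)A 2/3 · (4,5)A 2/2
Row 5: (5,1)A 1/2 · (5,2)A 3/4 · (5,3)A 3/3 · (5,4)A 4/4 · (5,5)A 2/2
Row 6: (6,1)B 0/2 · (6,2)A 2/3 · (6,3)A 3/3 · (6,4)A 2/2
Sum over 23 students: 2/2 + 2/2 + 0/1 + 2/2 + 3/4 + 1/3 + 1/4 + 1/1 + 1/3 + 2/3 + 1/3 + 0/2 + 2/3 + 2/2 + 1/2 + 3/4 + 3/3 + 4/4 + 2/2 + 0/2 + 2/3 + 3/3 + 2/2 = 61/4; mean = 61/4 ÷ 23 = 61/92 = 0.663043… → 0.663.

0.663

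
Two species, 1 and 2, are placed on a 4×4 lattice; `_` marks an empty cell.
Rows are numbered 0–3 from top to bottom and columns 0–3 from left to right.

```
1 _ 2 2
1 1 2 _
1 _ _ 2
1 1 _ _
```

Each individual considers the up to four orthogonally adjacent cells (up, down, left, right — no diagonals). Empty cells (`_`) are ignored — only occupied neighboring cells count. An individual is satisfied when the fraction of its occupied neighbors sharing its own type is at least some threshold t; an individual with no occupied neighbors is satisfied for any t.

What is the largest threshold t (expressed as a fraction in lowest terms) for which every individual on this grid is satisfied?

1/2

(0,0)1 1/1
(0,2)2 2/2
(0,3)2 1/1
(1,0)1 3/3
(1,1)1 1/2
(1,2)2 1/2
(2,0)1 2/2
(2,3)2 — no occupied neighbors
(3,0)1 2/2
(3,1)1 1/1
The smallest same-type fraction is 1/2 at (1,1), which reduces to 1/2. Any threshold above that leaves this individual unsatisfied.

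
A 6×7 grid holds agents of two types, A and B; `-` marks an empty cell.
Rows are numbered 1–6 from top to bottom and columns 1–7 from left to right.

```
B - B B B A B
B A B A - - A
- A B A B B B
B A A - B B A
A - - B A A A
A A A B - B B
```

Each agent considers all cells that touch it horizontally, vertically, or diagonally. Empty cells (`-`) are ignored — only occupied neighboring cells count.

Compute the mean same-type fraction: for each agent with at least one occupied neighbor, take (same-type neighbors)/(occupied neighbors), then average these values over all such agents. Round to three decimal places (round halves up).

0.426

(1,1)B 1/2
(1,3)B 2/4
(1,4)B 3/4
(1,5)B 1/3
(1,6)A 1/3
(1,7)B 0/2
(2,1)B 1/3
(2,2)A 1/6
(2,3)B 3/7
(2,4)A 1/7
(2,7)A 1/4
(3,2)A 3/7
(3,3)B 1/7
(3,4)A 2/6
(3,5)B 3/5
(3,6)B 4/6
(3,7)B 2/4
(4,1)B 0/3
(4,2)A 3/5
(4,3)A 3/5
(4,5)B 4/7
(4,6)B 4/8
(4,7)A 2/5
(5,1)A 3/4
(5,4)B 2/5
(5,5)A 1/6
(5,6)A 3/7
(5,7)A 2/5
(6,1)A 2/2
(6,2)A 3/3
(6,3)A 1/3
(6,4)B 1/3
(6,6)B 1/4
(6,7)B 1/3
Sum over 34 agents: 1/2 + 2/4 + 3/4 + 1/3 + 1/3 + 0/2 + 1/3 + 1/6 + 3/7 + 1/7 + 1/4 + 3/7 + 1/7 + 2/6 + 3/5 + 4/6 + 2/4 + 0/3 + 3/5 + 3/5 + 4/7 + 4/8 + 2/5 + 3/4 + 2/5 + 1/6 + 3/7 + 2/5 + 2/2 + 3/3 + 1/3 + 1/3 + 1/4 + 1/3 = 304/21; mean = 304/21 ÷ 34 = 152/357 = 0.425770… → 0.426.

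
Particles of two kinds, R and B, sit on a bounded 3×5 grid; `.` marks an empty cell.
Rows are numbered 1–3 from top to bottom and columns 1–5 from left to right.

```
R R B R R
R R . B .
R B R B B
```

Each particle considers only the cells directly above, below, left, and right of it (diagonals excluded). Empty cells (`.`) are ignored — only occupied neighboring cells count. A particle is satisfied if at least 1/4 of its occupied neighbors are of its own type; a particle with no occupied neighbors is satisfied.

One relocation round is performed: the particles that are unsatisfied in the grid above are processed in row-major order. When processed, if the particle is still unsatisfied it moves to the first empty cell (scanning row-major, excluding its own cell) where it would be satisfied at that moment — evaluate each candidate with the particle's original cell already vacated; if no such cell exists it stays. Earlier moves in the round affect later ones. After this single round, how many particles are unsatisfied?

0

Initially unsatisfied (in order): (1,3), (3,2), (3,3).
  (1,3) → (2,3).
  (3,2) → (1,3).
  (3,3) → (2,5).
Resulting grid:
R R B R R
R R B B R
R . . B B
All satisfied now.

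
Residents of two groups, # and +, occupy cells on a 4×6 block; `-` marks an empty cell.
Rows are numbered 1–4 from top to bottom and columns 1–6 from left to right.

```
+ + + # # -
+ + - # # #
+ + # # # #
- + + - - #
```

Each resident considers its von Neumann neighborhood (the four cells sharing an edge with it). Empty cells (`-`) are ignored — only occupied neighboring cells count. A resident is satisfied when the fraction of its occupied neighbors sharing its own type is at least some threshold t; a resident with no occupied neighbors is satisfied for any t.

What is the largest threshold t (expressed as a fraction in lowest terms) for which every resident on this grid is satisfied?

Row 1: (1,1)+ 2/2 · (1,2)+ 3/3 · (1,3)+ 1/2 · (1,4)# 2/3 · (1,5)# 2/2
Row 2: (2,1)+ 3/3 · (2,2)+ 3/3 · (2,4)# 3/3 · (2,5)# 4/4 · (2,6)# 2/2
Row 3: (3,1)+ 2/2 · (3,2)+ 3/4 · (3,3)# 1/3 · (3,4)# 3/3 · (3,5)# 3/3 · (3,6)# 3/3
Row 4: (4,2)+ 2/2 · (4,3)+ 1/2 · (4,6)# 1/1
The smallest same-type fraction is 1/3 at (3,3), which reduces to 1/3. Any threshold above that leaves this resident unsatisfied.

1/3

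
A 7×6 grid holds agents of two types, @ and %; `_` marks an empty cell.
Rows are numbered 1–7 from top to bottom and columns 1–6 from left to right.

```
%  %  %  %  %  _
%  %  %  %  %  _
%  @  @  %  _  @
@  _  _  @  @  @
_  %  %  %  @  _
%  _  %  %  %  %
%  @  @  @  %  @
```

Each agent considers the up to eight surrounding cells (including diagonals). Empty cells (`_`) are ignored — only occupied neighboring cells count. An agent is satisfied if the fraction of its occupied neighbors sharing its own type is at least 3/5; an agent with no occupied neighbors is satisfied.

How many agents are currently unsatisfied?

16

Row 1: (1,1)% 3/3 ok · (1,2)% 5/5 ok · (1,3)% 5/5 ok · (1,4)% 5/5 ok · (1,5)% 3/3 ok
Row 2: (2,1)% 4/5 ok · (2,2)% 6/8 ok · (2,3)% 6/8 ok · (2,4)% 6/7 ok · (2,5)% 4/5 ok
Row 3: (3,1)% 2/4 unhappy · (3,2)@ 2/6 unhappy · (3,3)@ 2/6 unhappy · (3,4)% 3/6 unhappy · (3,6)@ 2/3 ok
Row 4: (4,1)@ 1/3 unhappy · (4,4)@ 3/6 unhappy · (4,5)@ 4/6 ok · (4,6)@ 3/3 ok
Row 5: (5,2)% 3/4 ok · (5,3)% 4/5 ok · (5,4)% 4/7 unhappy · (5,5)@ 3/7 unhappy
Row 6: (6,1)% 2/3 ok · (6,3)% 4/7 unhappy · (6,4)% 5/8 ok · (6,5)% 4/7 unhappy · (6,6)% 2/4 unhappy
Row 7: (7,1)% 1/2 unhappy · (7,2)@ 1/4 unhappy · (7,3)@ 2/4 unhappy · (7,4)@ 1/5 unhappy · (7,5)% 3/5 ok · (7,6)@ 0/3 unhappy
Unsatisfied: (3,1), (3,2), (3,3), (3,4), (4,1), (4,4), (5,4), (5,5), (6,3), (6,5), (6,6), (7,1), (7,2), (7,3), (7,4), (7,6) — 16 in total.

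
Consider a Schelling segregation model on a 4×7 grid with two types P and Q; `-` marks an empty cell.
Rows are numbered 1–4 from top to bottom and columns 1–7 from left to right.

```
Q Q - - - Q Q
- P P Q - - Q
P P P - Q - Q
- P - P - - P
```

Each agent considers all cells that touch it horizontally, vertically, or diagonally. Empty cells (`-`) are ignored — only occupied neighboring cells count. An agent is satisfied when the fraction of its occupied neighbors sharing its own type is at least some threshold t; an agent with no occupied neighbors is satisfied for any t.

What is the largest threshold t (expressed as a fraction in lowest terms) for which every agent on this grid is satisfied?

(1,1)Q 1/2
(1,2)Q 1/3
(1,6)Q 2/2
(1,7)Q 2/2
(2,2)P 4/6
(2,3)P 3/5
(2,4)Q 1/3
(2,7)Q 3/3
(3,1)P 3/3
(3,2)P 5/5
(3,3)P 5/6
(3,5)Q 1/2
(3,7)Q 1/2
(4,2)P 3/3
(4,4)P 1/2
(4,7)P 0/1
The smallest same-type fraction is 0/1 at (4,7), which reduces to 0/1. Any threshold above that leaves this agent unsatisfied.

0/1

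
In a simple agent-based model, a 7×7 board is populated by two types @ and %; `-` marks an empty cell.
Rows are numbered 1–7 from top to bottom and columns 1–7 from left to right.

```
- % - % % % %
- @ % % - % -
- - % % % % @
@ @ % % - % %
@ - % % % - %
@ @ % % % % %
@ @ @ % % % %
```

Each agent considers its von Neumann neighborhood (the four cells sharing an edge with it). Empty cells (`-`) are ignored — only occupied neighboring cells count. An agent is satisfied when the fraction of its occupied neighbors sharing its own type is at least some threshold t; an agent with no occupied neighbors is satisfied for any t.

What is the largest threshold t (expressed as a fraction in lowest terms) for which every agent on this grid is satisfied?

0/1

Row 1: (1,2)% 0/1 · (1,4)% 2/2 · (1,5)% 2/2 · (1,6)% 3/3 · (1,7)% 1/1
Row 2: (2,2)@ 0/2 · (2,3)% 2/3 · (2,4)% 3/3 · (2,6)% 2/2
Row 3: (3,3)% 3/3 · (3,4)% 4/4 · (3,5)% 2/2 · (3,6)% 3/4 · (3,7)@ 0/2
Row 4: (4,1)@ 2/2 · (4,2)@ 1/2 · (4,3)% 3/4 · (4,4)% 3/3 · (4,6)% 2/2 · (4,7)% 2/3
Row 5: (5,1)@ 2/2 · (5,3)% 3/3 · (5,4)% 4/4 · (5,5)% 2/2 · (5,7)% 2/2
Row 6: (6,1)@ 3/3 · (6,2)@ 2/3 · (6,3)% 2/4 · (6,4)% 4/4 · (6,5)% 4/4 · (6,6)% 3/3 · (6,7)% 3/3
Row 7: (7,1)@ 2/2 · (7,2)@ 3/3 · (7,3)@ 1/3 · (7,4)% 2/3 · (7,5)% 3/3 · (7,6)% 3/3 · (7,7)% 2/2
The smallest same-type fraction is 0/1 at (1,2), which reduces to 0/1. Any threshold above that leaves this agent unsatisfied.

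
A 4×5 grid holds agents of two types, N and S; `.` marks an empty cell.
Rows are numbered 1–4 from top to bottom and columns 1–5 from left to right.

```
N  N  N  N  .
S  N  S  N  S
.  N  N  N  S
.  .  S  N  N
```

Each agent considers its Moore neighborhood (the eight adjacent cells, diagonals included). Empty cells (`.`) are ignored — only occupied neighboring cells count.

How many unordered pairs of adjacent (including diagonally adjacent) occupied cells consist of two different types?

23

Scan each occupied cell's neighbors to the right and below (and the two forward diagonals) so each pair is counted once.
From row 1: 6 unlike of 14 pairs (running 6/14).
From row 2: 10 unlike of 15 pairs (running 16/29).
From row 3: 6 unlike of 11 pairs (running 22/40).
From row 4: 1 unlike of 2 pairs (running 23/42).
Total adjacent occupied pairs: 42; unlike-type pairs: 23.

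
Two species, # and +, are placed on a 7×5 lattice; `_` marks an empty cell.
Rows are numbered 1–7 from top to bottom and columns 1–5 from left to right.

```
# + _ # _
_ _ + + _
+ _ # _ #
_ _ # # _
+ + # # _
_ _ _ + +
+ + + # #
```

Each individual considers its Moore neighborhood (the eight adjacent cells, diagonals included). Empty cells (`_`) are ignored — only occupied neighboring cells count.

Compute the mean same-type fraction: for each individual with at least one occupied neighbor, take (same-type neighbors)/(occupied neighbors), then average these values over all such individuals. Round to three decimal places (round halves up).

(1,1)# 0/1
(1,2)+ 1/2
(1,4)# 0/2
(2,3)+ 2/4
(2,4)+ 1/4
(3,1)+ — no occupied neighbors
(3,3)# 2/4
(3,5)# 1/2
(4,3)# 4/5
(4,4)# 5/5
(5,1)+ 1/1
(5,2)+ 1/3
(5,3)# 3/5
(5,4)# 3/5
(6,4)+ 2/6
(6,5)+ 1/4
(7,1)+ 1/1
(7,2)+ 2/2
(7,3)+ 2/3
(7,4)# 1/4
(7,5)# 1/3
Sum over 20 individuals: 0/1 + 1/2 + 0/2 + 2/4 + 1/4 + 2/4 + 1/2 + 4/5 + 5/5 + 1/1 + 1/3 + 3/5 + 3/5 + 2/6 + 1/4 + 1/1 + 2/2 + 2/3 + 1/4 + 1/3 = 125/12; mean = 125/12 ÷ 20 = 25/48 = 0.520833… → 0.521.

0.521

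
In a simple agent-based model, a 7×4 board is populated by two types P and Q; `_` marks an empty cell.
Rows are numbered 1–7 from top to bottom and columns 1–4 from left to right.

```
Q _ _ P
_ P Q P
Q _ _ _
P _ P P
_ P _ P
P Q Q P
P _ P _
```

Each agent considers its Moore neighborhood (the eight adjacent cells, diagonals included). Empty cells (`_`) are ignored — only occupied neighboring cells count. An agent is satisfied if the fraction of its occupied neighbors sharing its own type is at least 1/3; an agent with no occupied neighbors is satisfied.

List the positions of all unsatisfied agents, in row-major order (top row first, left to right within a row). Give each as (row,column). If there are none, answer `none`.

(1,1), (2,2), (2,3), (3,1), (6,2), (6,3)

Row 1: (1,1)Q 0/1 unhappy · (1,4)P 1/2 ok
Row 2: (2,2)P 0/3 unhappy · (2,3)Q 0/3 unhappy · (2,4)P 1/2 ok
Row 3: (3,1)Q 0/2 unhappy
Row 4: (4,1)P 1/2 ok · (4,3)P 3/3 ok · (4,4)P 2/2 ok
Row 5: (5,2)P 3/5 ok · (5,4)P 3/4 ok
Row 6: (6,1)P 2/3 ok · (6,2)Q 1/5 unhappy · (6,3)Q 1/5 unhappy · (6,4)P 2/3 ok
Row 7: (7,1)P 1/2 ok · (7,3)P 1/3 ok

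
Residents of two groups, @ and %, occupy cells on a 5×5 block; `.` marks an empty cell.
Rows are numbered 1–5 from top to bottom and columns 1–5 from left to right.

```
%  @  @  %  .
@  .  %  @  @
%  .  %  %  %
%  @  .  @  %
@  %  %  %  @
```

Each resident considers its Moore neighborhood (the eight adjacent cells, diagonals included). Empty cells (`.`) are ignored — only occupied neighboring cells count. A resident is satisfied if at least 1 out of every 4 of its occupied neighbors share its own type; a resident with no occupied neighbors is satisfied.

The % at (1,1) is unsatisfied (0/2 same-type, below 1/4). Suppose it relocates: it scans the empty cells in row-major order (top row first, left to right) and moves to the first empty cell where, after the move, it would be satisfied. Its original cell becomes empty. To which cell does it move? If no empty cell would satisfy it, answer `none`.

Vacating (1,1). Empty cells in order:
  (1,5): 1/3 same-type → satisfied — stop here.

(1,5)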